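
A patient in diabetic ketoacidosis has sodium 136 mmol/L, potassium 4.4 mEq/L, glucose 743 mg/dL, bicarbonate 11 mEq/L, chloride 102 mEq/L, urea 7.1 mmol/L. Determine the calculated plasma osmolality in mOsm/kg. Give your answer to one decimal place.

320.4 mOsm/kg

Calculated osmolality = 2·Na + glucose/18 + urea
= 2·136 + 743/18 + 7.1
= 272 + 41.28 + 7.10
= 320.38 mOsm/kg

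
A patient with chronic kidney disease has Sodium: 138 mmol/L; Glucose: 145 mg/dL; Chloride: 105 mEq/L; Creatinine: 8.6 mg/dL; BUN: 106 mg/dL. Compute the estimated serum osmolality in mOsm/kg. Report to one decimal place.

321.9 mOsm/kg

Calculated osmolality = 2·Na + glucose/18 + BUN/2.8
= 2·138 + 145/18 + 106/2.8
= 276 + 8.06 + 37.86
= 321.92 mOsm/kg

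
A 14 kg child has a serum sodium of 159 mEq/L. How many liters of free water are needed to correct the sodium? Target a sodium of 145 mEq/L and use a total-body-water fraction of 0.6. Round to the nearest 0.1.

TBW = 0.6 · 14 = 8.4 L
Free water deficit = TBW · (Na/145 − 1)
= 8.4 · (159/145 − 1)
= 8.4 · 0.0966
= 0.81 L

0.8 L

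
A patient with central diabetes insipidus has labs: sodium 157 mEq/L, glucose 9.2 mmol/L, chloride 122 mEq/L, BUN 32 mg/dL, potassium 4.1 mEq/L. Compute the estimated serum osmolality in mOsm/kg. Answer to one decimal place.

Calculated osmolality = 2·Na + glucose + BUN/2.8
= 2·157 + 9.2 + 32/2.8
= 314 + 9.20 + 11.43
= 334.63 mOsm/kg

334.6 mOsm/kg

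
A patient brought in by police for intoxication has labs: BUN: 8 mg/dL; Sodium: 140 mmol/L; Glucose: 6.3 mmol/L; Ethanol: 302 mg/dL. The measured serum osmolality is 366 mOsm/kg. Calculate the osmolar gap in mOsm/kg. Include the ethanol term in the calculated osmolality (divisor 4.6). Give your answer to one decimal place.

Calculated osmolality = 2·Na + glucose + BUN/2.8 + ethanol/4.6
= 2·140 + 6.3 + 8/2.8 + 302/4.6
= 280 + 6.30 + 2.86 + 65.65
= 354.81 mOsm/kg ≈ 354.8 mOsm/kg
Osmolar gap = measured − calculated = 366 − 354.8 = 11.2 mOsm/kg

11.2 mOsm/kg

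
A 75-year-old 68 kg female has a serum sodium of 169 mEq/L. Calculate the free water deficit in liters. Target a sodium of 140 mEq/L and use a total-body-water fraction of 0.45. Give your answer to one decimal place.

TBW = 0.45 · 68 = 30.6 L
Free water deficit = TBW · (Na/140 − 1)
= 30.6 · (169/140 − 1)
= 30.6 · 0.2071
= 6.34 L

6.3 L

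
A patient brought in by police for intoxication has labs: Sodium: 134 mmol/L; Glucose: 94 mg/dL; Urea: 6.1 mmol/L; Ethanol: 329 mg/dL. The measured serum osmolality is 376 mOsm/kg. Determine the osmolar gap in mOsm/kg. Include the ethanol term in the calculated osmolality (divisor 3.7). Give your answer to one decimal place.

Calculated osmolality = 2·Na + glucose/18 + urea + ethanol/3.7
= 2·134 + 94/18 + 6.1 + 329/3.7
= 268 + 5.22 + 6.10 + 88.92
= 368.24 mOsm/kg ≈ 368.2 mOsm/kg
Osmolar gap = measured − calculated = 376 − 368.2 = 7.8 mOsm/kg

7.8 mOsm/kg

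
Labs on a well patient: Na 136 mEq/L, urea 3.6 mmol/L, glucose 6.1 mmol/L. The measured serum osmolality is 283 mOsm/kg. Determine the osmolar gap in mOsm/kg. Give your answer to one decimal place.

Calculated osmolality = 2·Na + glucose + urea
= 2·136 + 6.1 + 3.6
= 272 + 6.10 + 3.60
= 281.7 mOsm/kg ≈ 281.7 mOsm/kg
Osmolar gap = measured − calculated = 283 − 281.7 = 1.3 mOsm/kg

1.3 mOsm/kg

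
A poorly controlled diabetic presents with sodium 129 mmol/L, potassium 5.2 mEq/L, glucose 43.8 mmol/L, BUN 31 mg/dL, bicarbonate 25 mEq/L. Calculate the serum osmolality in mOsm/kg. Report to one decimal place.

312.9 mOsm/kg

Calculated osmolality = 2·Na + glucose + BUN/2.8
= 2·129 + 43.8 + 31/2.8
= 258 + 43.80 + 11.07
= 312.87 mOsm/kg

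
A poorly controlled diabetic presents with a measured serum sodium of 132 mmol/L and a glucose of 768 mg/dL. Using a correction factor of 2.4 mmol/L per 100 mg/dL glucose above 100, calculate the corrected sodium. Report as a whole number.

148 mmol/L

Corrected Na = measured Na + 2.4 · (glucose − 100)/100
= 132 + 2.4 · (768 − 100)/100
= 132 + 16
= 148 mmol/L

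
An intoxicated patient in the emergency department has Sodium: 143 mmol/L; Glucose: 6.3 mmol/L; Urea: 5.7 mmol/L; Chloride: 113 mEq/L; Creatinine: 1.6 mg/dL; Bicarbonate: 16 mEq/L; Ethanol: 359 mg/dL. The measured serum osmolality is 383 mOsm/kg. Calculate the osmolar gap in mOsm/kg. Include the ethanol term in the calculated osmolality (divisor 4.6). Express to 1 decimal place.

7.0 mOsm/kg

Calculated osmolality = 2·Na + glucose + urea + ethanol/4.6
= 2·143 + 6.3 + 5.7 + 359/4.6
= 286 + 6.30 + 5.70 + 78.04
= 376.04 mOsm/kg ≈ 376.0 mOsm/kg
Osmolar gap = measured − calculated = 383 − 376.0 = 7.0 mOsm/kg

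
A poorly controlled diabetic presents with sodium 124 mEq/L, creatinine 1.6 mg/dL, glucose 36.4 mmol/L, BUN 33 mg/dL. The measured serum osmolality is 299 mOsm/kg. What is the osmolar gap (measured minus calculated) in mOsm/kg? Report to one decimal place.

2.8 mOsm/kg

Calculated osmolality = 2·Na + glucose + BUN/2.8
= 2·124 + 36.4 + 33/2.8
= 248 + 36.40 + 11.79
= 296.19 mOsm/kg ≈ 296.2 mOsm/kg
Osmolar gap = measured − calculated = 299 − 296.2 = 2.8 mOsm/kg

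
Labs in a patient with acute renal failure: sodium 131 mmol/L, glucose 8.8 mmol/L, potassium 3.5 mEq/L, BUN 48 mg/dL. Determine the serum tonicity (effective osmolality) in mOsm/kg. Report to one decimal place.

Effective osmolality excludes urea (freely permeant across cell membranes):
2·Na + glucose
= 2·131 + 8.8
= 262 + 8.8
= 270.8 mOsm/kg

270.8 mOsm/kg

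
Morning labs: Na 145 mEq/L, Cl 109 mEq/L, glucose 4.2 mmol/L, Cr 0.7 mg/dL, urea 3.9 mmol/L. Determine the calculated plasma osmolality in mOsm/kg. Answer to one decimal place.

Calculated osmolality = 2·Na + glucose + urea
= 2·145 + 4.2 + 3.9
= 290 + 4.20 + 3.90
= 298.1 mOsm/kg

298.1 mOsm/kg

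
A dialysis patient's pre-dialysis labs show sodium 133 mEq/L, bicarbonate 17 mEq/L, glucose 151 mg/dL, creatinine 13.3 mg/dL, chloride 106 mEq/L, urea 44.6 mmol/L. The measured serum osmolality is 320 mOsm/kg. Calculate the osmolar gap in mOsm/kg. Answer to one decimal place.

Calculated osmolality = 2·Na + glucose/18 + urea
= 2·133 + 151/18 + 44.6
= 266 + 8.39 + 44.60
= 318.99 mOsm/kg ≈ 319.0 mOsm/kg
Osmolar gap = measured − calculated = 320 − 319.0 = 1.0 mOsm/kg

1.0 mOsm/kg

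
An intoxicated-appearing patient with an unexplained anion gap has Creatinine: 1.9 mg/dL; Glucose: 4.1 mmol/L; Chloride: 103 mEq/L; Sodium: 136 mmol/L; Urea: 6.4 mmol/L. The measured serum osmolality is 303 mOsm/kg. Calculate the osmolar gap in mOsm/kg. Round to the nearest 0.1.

20.5 mOsm/kg

Calculated osmolality = 2·Na + glucose + urea
= 2·136 + 4.1 + 6.4
= 272 + 4.10 + 6.40
= 282.5 mOsm/kg ≈ 282.5 mOsm/kg
Osmolar gap = measured − calculated = 303 − 282.5 = 20.5 mOsm/kg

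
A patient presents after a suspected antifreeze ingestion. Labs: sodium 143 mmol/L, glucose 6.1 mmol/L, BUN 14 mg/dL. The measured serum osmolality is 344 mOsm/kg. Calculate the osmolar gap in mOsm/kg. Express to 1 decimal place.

46.9 mOsm/kg

Calculated osmolality = 2·Na + glucose + BUN/2.8
= 2·143 + 6.1 + 14/2.8
= 286 + 6.10 + 5
= 297.1 mOsm/kg ≈ 297.1 mOsm/kg
Osmolar gap = measured − calculated = 344 − 297.1 = 46.9 mOsm/kg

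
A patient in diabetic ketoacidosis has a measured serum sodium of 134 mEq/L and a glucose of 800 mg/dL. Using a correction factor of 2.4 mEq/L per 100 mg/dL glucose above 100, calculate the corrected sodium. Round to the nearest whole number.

151 mEq/L

Corrected Na = measured Na + 2.4 · (glucose − 100)/100
= 134 + 2.4 · (800 − 100)/100
= 134 + 16.8
= 150.8 mEq/L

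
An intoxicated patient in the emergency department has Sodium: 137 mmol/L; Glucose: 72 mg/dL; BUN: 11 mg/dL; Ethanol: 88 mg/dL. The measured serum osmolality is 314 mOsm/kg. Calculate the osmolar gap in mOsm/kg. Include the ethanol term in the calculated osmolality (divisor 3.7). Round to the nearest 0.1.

8.3 mOsm/kg

Calculated osmolality = 2·Na + glucose/18 + BUN/2.8 + ethanol/3.7
= 2·137 + 72/18 + 11/2.8 + 88/3.7
= 274 + 4 + 3.93 + 23.78
= 305.71 mOsm/kg ≈ 305.7 mOsm/kg
Osmolar gap = measured − calculated = 314 − 305.7 = 8.3 mOsm/kg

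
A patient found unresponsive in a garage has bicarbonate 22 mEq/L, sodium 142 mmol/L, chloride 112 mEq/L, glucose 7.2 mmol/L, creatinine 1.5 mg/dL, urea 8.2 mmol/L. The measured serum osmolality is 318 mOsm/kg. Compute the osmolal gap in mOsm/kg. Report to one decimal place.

18.6 mOsm/kg

Calculated osmolality = 2·Na + glucose + urea
= 2·142 + 7.2 + 8.2
= 284 + 7.20 + 8.20
= 299.4 mOsm/kg ≈ 299.4 mOsm/kg
Osmolar gap = measured − calculated = 318 − 299.4 = 18.6 mOsm/kg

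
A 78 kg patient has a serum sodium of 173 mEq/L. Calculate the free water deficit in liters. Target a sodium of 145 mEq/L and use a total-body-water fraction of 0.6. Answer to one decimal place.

9.0 L

TBW = 0.6 · 78 = 46.8 L
Free water deficit = TBW · (Na/145 − 1)
= 46.8 · (173/145 − 1)
= 46.8 · 0.1931
= 9.04 L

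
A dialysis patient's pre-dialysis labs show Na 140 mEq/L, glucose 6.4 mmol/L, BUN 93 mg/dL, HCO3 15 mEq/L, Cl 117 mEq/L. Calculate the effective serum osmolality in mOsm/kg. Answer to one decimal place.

Effective osmolality excludes urea (freely permeant across cell membranes):
2·Na + glucose
= 2·140 + 6.4
= 280 + 6.4
= 286.4 mOsm/kg

286.4 mOsm/kg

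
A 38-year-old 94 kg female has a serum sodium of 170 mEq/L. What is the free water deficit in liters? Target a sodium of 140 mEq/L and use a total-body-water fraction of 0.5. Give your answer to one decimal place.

10.1 L

TBW = 0.5 · 94 = 47 L
Free water deficit = TBW · (Na/140 − 1)
= 47 · (170/140 − 1)
= 47 · 0.2143
= 10.07 L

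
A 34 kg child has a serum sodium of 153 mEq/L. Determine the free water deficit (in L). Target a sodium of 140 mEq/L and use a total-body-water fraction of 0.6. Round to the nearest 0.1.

TBW = 0.6 · 34 = 20.4 L
Free water deficit = TBW · (Na/140 − 1)
= 20.4 · (153/140 − 1)
= 20.4 · 0.0929
= 1.9 L

1.9 L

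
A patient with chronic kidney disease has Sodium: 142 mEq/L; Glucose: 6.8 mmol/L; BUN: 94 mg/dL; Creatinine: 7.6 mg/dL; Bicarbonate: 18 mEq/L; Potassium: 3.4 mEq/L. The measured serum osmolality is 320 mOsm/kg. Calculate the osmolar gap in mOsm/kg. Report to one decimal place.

-4.4 mOsm/kg

Calculated osmolality = 2·Na + glucose + BUN/2.8
= 2·142 + 6.8 + 94/2.8
= 284 + 6.80 + 33.57
= 324.37 mOsm/kg ≈ 324.4 mOsm/kg
Osmolar gap = measured − calculated = 320 − 324.4 = -4.4 mOsm/kg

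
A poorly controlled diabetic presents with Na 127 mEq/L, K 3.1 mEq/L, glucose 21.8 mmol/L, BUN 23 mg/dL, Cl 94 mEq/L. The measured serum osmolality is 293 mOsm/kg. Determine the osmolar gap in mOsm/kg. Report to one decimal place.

Calculated osmolality = 2·Na + glucose + BUN/2.8
= 2·127 + 21.8 + 23/2.8
= 254 + 21.80 + 8.21
= 284.01 mOsm/kg ≈ 284.0 mOsm/kg
Osmolar gap = measured − calculated = 293 − 284.0 = 9.0 mOsm/kg

9.0 mOsm/kg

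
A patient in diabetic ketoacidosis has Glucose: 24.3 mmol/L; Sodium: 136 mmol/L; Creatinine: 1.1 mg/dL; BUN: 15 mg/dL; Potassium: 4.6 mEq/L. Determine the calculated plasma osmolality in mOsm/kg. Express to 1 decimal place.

Calculated osmolality = 2·Na + glucose + BUN/2.8
= 2·136 + 24.3 + 15/2.8
= 272 + 24.30 + 5.36
= 301.66 mOsm/kg

301.7 mOsm/kg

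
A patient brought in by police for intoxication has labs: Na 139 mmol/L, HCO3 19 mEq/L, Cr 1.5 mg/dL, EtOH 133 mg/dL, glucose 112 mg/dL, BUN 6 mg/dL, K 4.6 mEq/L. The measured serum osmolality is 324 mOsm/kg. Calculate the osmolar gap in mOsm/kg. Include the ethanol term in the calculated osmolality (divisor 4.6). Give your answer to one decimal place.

8.7 mOsm/kg

Calculated osmolality = 2·Na + glucose/18 + BUN/2.8 + ethanol/4.6
= 2·139 + 112/18 + 6/2.8 + 133/4.6
= 278 + 6.22 + 2.14 + 28.91
= 315.27 mOsm/kg ≈ 315.3 mOsm/kg
Osmolar gap = measured − calculated = 324 − 315.3 = 8.7 mOsm/kg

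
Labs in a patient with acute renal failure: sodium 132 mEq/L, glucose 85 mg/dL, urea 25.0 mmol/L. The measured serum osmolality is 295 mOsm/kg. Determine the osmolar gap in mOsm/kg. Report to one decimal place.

1.3 mOsm/kg

Calculated osmolality = 2·Na + glucose/18 + urea
= 2·132 + 85/18 + 25
= 264 + 4.72 + 25
= 293.72 mOsm/kg ≈ 293.7 mOsm/kg
Osmolar gap = measured − calculated = 295 − 293.7 = 1.3 mOsm/kg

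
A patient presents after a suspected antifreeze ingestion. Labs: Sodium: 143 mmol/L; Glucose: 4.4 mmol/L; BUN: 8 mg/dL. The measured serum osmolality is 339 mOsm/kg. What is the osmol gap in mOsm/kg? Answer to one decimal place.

Calculated osmolality = 2·Na + glucose + BUN/2.8
= 2·143 + 4.4 + 8/2.8
= 286 + 4.40 + 2.86
= 293.26 mOsm/kg ≈ 293.3 mOsm/kg
Osmolar gap = measured − calculated = 339 − 293.3 = 45.7 mOsm/kg

45.7 mOsm/kg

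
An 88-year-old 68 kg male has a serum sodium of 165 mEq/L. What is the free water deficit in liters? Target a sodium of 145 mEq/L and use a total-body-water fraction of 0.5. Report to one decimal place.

4.7 L

TBW = 0.5 · 68 = 34 L
Free water deficit = TBW · (Na/145 − 1)
= 34 · (165/145 − 1)
= 34 · 0.1379
= 4.69 L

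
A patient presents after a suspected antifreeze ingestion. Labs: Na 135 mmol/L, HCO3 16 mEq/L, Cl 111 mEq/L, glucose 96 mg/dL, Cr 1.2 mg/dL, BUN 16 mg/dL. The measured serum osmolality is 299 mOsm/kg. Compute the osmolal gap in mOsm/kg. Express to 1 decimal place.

18.0 mOsm/kg

Calculated osmolality = 2·Na + glucose/18 + BUN/2.8
= 2·135 + 96/18 + 16/2.8
= 270 + 5.33 + 5.71
= 281.04 mOsm/kg ≈ 281.0 mOsm/kg
Osmolar gap = measured − calculated = 299 − 281.0 = 18.0 mOsm/kg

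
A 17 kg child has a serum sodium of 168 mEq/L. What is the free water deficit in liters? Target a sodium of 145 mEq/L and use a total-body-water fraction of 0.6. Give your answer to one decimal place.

1.6 L

TBW = 0.6 · 17 = 10.2 L
Free water deficit = TBW · (Na/145 − 1)
= 10.2 · (168/145 − 1)
= 10.2 · 0.1586
= 1.62 L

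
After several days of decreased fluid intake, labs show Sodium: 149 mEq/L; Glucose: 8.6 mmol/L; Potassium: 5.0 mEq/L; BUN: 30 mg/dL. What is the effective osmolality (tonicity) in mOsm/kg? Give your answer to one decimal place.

Effective osmolality excludes urea (freely permeant across cell membranes):
2·Na + glucose
= 2·149 + 8.6
= 298 + 8.6
= 306.6 mOsm/kg

306.6 mOsm/kg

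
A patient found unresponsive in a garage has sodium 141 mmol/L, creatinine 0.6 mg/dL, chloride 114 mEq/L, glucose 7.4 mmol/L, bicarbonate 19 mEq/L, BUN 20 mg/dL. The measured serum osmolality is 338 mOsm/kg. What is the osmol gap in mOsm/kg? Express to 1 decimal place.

Calculated osmolality = 2·Na + glucose + BUN/2.8
= 2·141 + 7.4 + 20/2.8
= 282 + 7.40 + 7.14
= 296.54 mOsm/kg ≈ 296.5 mOsm/kg
Osmolar gap = measured − calculated = 338 − 296.5 = 41.5 mOsm/kg

41.5 mOsm/kg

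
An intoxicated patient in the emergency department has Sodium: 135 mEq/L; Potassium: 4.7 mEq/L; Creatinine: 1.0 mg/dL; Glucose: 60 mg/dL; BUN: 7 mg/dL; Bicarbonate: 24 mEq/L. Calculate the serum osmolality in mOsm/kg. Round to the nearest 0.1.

Calculated osmolality = 2·Na + glucose/18 + BUN/2.8
= 2·135 + 60/18 + 7/2.8
= 270 + 3.33 + 2.50
= 275.83 mOsm/kg

275.8 mOsm/kg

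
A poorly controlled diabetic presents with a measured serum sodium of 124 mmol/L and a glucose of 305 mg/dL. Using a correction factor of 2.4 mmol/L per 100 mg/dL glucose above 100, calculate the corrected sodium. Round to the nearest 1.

129 mmol/L

Corrected Na = measured Na + 2.4 · (glucose − 100)/100
= 124 + 2.4 · (305 − 100)/100
= 124 + 4.9
= 128.9 mmol/L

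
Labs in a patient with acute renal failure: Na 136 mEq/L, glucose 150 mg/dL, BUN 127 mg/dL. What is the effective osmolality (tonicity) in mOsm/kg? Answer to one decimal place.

280.3 mOsm/kg

Effective osmolality excludes urea (freely permeant across cell membranes):
2·Na + glucose/18
= 2·136 + 150/18
= 272 + 8.33
= 280.33 mOsm/kg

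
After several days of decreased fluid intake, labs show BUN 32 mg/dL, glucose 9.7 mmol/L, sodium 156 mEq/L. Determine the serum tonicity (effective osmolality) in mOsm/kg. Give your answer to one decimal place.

321.7 mOsm/kg

Effective osmolality excludes urea (freely permeant across cell membranes):
2·Na + glucose
= 2·156 + 9.7
= 312 + 9.7
= 321.7 mOsm/kg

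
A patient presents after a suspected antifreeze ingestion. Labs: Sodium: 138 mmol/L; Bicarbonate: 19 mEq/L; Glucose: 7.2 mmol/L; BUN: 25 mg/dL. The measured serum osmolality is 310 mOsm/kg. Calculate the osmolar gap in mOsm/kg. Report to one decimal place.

17.9 mOsm/kg

Calculated osmolality = 2·Na + glucose + BUN/2.8
= 2·138 + 7.2 + 25/2.8
= 276 + 7.20 + 8.93
= 292.13 mOsm/kg ≈ 292.1 mOsm/kg
Osmolar gap = measured − calculated = 310 − 292.1 = 17.9 mOsm/kg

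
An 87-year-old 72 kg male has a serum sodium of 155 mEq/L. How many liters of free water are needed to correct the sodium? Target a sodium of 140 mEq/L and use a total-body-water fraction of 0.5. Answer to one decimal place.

TBW = 0.5 · 72 = 36 L
Free water deficit = TBW · (Na/140 − 1)
= 36 · (155/140 − 1)
= 36 · 0.1071
= 3.86 L

3.9 L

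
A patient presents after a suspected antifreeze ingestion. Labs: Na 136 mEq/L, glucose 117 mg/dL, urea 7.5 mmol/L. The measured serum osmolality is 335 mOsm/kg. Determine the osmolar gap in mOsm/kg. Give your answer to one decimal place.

Calculated osmolality = 2·Na + glucose/18 + urea
= 2·136 + 117/18 + 7.5
= 272 + 6.50 + 7.50
= 286 mOsm/kg ≈ 286.0 mOsm/kg
Osmolar gap = measured − calculated = 335 − 286.0 = 49.0 mOsm/kg

49.0 mOsm/kg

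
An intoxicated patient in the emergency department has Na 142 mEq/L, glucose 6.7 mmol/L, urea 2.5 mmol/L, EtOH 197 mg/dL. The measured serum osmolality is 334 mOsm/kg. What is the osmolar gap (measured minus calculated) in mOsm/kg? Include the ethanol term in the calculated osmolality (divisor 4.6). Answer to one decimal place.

-2.0 mOsm/kg

Calculated osmolality = 2·Na + glucose + urea + ethanol/4.6
= 2·142 + 6.7 + 2.5 + 197/4.6
= 284 + 6.70 + 2.50 + 42.83
= 336.03 mOsm/kg ≈ 336.0 mOsm/kg
Osmolar gap = measured − calculated = 334 − 336.0 = -2.0 mOsm/kg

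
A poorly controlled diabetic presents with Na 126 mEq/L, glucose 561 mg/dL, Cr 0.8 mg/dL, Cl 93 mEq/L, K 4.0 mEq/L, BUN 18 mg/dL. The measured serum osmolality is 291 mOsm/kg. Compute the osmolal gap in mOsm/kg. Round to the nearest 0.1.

Calculated osmolality = 2·Na + glucose/18 + BUN/2.8
= 2·126 + 561/18 + 18/2.8
= 252 + 31.17 + 6.43
= 289.6 mOsm/kg ≈ 289.6 mOsm/kg
Osmolar gap = measured − calculated = 291 − 289.6 = 1.4 mOsm/kg

1.4 mOsm/kg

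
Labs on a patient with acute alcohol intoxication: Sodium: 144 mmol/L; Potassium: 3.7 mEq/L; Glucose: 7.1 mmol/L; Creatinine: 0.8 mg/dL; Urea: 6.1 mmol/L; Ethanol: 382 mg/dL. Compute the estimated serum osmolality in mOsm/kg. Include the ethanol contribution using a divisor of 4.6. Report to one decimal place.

Calculated osmolality = 2·Na + glucose + urea + ethanol/4.6
= 2·144 + 7.1 + 6.1 + 382/4.6
= 288 + 7.10 + 6.10 + 83.04
= 384.24 mOsm/kg

384.2 mOsm/kg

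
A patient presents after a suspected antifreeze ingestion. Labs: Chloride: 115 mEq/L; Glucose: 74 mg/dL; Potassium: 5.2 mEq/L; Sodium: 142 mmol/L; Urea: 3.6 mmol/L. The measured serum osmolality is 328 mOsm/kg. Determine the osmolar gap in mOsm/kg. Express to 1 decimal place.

Calculated osmolality = 2·Na + glucose/18 + urea
= 2·142 + 74/18 + 3.6
= 284 + 4.11 + 3.60
= 291.71 mOsm/kg ≈ 291.7 mOsm/kg
Osmolar gap = measured − calculated = 328 − 291.7 = 36.3 mOsm/kg

36.3 mOsm/kg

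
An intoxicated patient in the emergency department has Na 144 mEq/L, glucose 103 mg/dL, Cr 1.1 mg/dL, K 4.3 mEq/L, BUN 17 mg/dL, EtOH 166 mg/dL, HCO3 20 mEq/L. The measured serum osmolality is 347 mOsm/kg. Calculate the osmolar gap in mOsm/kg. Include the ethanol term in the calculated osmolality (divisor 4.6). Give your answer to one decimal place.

Calculated osmolality = 2·Na + glucose/18 + BUN/2.8 + ethanol/4.6
= 2·144 + 103/18 + 17/2.8 + 166/4.6
= 288 + 5.72 + 6.07 + 36.09
= 335.88 mOsm/kg ≈ 335.9 mOsm/kg
Osmolar gap = measured − calculated = 347 − 335.9 = 11.1 mOsm/kg

11.1 mOsm/kg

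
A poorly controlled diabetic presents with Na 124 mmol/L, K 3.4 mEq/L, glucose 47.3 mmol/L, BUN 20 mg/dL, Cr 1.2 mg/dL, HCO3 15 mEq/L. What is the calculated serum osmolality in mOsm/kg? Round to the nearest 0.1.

302.4 mOsm/kg

Calculated osmolality = 2·Na + glucose + BUN/2.8
= 2·124 + 47.3 + 20/2.8
= 248 + 47.30 + 7.14
= 302.44 mOsm/kg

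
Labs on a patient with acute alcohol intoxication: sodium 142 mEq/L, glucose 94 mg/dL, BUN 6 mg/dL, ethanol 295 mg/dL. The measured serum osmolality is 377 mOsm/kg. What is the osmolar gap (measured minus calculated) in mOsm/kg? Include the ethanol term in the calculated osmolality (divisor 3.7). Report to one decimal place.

Calculated osmolality = 2·Na + glucose/18 + BUN/2.8 + ethanol/3.7
= 2·142 + 94/18 + 6/2.8 + 295/3.7
= 284 + 5.22 + 2.14 + 79.73
= 371.09 mOsm/kg ≈ 371.1 mOsm/kg
Osmolar gap = measured − calculated = 377 − 371.1 = 5.9 mOsm/kg

5.9 mOsm/kg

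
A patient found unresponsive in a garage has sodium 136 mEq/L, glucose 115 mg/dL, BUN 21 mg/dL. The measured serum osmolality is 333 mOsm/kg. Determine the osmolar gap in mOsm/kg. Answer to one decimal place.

47.1 mOsm/kg

Calculated osmolality = 2·Na + glucose/18 + BUN/2.8
= 2·136 + 115/18 + 21/2.8
= 272 + 6.39 + 7.50
= 285.89 mOsm/kg ≈ 285.9 mOsm/kg
Osmolar gap = measured − calculated = 333 − 285.9 = 47.1 mOsm/kg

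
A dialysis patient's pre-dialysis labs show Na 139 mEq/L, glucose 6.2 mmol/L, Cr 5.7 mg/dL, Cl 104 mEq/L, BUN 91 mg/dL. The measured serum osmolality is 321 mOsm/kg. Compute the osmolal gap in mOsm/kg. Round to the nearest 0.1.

Calculated osmolality = 2·Na + glucose + BUN/2.8
= 2·139 + 6.2 + 91/2.8
= 278 + 6.20 + 32.50
= 316.7 mOsm/kg ≈ 316.7 mOsm/kg
Osmolar gap = measured − calculated = 321 − 316.7 = 4.3 mOsm/kg

4.3 mOsm/kg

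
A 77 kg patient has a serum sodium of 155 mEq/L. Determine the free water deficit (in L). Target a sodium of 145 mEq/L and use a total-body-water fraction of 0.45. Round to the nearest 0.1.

2.4 L

TBW = 0.45 · 77 = 34.65 L
Free water deficit = TBW · (Na/145 − 1)
= 34.65 · (155/145 − 1)
= 34.65 · 0.069
= 2.39 L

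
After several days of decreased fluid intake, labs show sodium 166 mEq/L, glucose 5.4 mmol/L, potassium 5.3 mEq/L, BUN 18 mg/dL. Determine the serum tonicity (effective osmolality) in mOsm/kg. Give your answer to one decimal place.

Effective osmolality excludes urea (freely permeant across cell membranes):
2·Na + glucose
= 2·166 + 5.4
= 332 + 5.4
= 337.4 mOsm/kg

337.4 mOsm/kg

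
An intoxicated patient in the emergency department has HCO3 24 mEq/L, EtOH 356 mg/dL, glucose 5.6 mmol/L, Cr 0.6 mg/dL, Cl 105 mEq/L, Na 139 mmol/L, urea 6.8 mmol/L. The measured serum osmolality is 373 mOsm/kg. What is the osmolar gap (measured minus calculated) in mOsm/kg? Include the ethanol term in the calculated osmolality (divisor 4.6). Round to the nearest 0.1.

Calculated osmolality = 2·Na + glucose + urea + ethanol/4.6
= 2·139 + 5.6 + 6.8 + 356/4.6
= 278 + 5.60 + 6.80 + 77.39
= 367.79 mOsm/kg ≈ 367.8 mOsm/kg
Osmolar gap = measured − calculated = 373 − 367.8 = 5.2 mOsm/kg

5.2 mOsm/kg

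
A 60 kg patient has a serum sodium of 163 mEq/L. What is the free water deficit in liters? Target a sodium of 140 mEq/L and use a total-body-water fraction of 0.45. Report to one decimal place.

TBW = 0.45 · 60 = 27 L
Free water deficit = TBW · (Na/140 − 1)
= 27 · (163/140 − 1)
= 27 · 0.1643
= 4.44 L

4.4 L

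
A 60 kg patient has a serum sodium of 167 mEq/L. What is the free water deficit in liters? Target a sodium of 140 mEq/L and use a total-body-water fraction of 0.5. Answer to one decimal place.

5.8 L

TBW = 0.5 · 60 = 30 L
Free water deficit = TBW · (Na/140 − 1)
= 30 · (167/140 − 1)
= 30 · 0.1929
= 5.79 L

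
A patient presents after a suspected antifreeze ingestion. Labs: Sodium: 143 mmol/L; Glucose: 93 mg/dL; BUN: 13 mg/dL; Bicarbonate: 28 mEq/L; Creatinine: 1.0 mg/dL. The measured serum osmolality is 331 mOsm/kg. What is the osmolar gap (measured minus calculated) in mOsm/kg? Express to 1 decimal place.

Calculated osmolality = 2·Na + glucose/18 + BUN/2.8
= 2·143 + 93/18 + 13/2.8
= 286 + 5.17 + 4.64
= 295.81 mOsm/kg ≈ 295.8 mOsm/kg
Osmolar gap = measured − calculated = 331 − 295.8 = 35.2 mOsm/kg

35.2 mOsm/kg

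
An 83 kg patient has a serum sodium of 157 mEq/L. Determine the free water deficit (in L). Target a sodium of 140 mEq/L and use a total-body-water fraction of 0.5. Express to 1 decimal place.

5.0 L

TBW = 0.5 · 83 = 41.5 L
Free water deficit = TBW · (Na/140 − 1)
= 41.5 · (157/140 − 1)
= 41.5 · 0.1214
= 5.04 L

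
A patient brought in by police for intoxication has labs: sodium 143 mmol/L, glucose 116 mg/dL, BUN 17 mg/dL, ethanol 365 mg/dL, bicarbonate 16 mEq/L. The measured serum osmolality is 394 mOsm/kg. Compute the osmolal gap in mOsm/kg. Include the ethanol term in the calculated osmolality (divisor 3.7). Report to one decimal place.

-3.2 mOsm/kg

Calculated osmolality = 2·Na + glucose/18 + BUN/2.8 + ethanol/3.7
= 2·143 + 116/18 + 17/2.8 + 365/3.7
= 286 + 6.44 + 6.07 + 98.65
= 397.16 mOsm/kg ≈ 397.2 mOsm/kg
Osmolar gap = measured − calculated = 394 − 397.2 = -3.2 mOsm/kg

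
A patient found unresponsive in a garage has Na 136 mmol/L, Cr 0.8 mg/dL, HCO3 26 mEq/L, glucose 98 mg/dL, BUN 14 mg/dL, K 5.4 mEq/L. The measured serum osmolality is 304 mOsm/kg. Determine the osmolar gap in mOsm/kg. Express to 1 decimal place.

21.6 mOsm/kg

Calculated osmolality = 2·Na + glucose/18 + BUN/2.8
= 2·136 + 98/18 + 14/2.8
= 272 + 5.44 + 5
= 282.44 mOsm/kg ≈ 282.4 mOsm/kg
Osmolar gap = measured − calculated = 304 − 282.4 = 21.6 mOsm/kg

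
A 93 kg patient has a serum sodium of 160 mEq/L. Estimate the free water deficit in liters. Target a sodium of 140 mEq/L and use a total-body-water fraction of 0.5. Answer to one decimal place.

6.6 L

TBW = 0.5 · 93 = 46.5 L
Free water deficit = TBW · (Na/140 − 1)
= 46.5 · (160/140 − 1)
= 46.5 · 0.1429
= 6.64 L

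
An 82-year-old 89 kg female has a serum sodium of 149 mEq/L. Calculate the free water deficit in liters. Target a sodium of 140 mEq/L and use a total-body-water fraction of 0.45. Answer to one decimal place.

TBW = 0.45 · 89 = 40.05 L
Free water deficit = TBW · (Na/140 − 1)
= 40.05 · (149/140 − 1)
= 40.05 · 0.0643
= 2.58 L

2.6 L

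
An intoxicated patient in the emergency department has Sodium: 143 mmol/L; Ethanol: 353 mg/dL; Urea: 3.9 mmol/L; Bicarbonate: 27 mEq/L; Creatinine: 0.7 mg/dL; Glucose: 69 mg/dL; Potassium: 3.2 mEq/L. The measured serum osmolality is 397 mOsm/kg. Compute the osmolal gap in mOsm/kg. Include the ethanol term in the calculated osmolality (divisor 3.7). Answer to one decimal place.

7.9 mOsm/kg

Calculated osmolality = 2·Na + glucose/18 + urea + ethanol/3.7
= 2·143 + 69/18 + 3.9 + 353/3.7
= 286 + 3.83 + 3.90 + 95.41
= 389.14 mOsm/kg ≈ 389.1 mOsm/kg
Osmolar gap = measured − calculated = 397 − 389.1 = 7.9 mOsm/kg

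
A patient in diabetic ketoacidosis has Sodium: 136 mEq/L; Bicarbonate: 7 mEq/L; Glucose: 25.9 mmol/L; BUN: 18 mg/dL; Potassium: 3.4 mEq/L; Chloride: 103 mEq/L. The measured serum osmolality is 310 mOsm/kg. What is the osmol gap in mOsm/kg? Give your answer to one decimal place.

Calculated osmolality = 2·Na + glucose + BUN/2.8
= 2·136 + 25.9 + 18/2.8
= 272 + 25.90 + 6.43
= 304.33 mOsm/kg ≈ 304.3 mOsm/kg
Osmolar gap = measured − calculated = 310 − 304.3 = 5.7 mOsm/kg

5.7 mOsm/kg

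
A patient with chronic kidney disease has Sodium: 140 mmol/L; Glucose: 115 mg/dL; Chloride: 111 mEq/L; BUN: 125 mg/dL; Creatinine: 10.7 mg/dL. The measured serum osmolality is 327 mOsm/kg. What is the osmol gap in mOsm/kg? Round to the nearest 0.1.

Calculated osmolality = 2·Na + glucose/18 + BUN/2.8
= 2·140 + 115/18 + 125/2.8
= 280 + 6.39 + 44.64
= 331.03 mOsm/kg ≈ 331.0 mOsm/kg
Osmolar gap = measured − calculated = 327 − 331.0 = -4.0 mOsm/kg

-4.0 mOsm/kg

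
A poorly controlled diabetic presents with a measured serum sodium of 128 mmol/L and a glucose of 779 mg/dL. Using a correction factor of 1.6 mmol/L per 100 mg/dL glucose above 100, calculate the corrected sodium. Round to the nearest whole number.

Corrected Na = measured Na + 1.6 · (glucose − 100)/100
= 128 + 1.6 · (779 − 100)/100
= 128 + 10.9
= 138.9 mmol/L

139 mmol/L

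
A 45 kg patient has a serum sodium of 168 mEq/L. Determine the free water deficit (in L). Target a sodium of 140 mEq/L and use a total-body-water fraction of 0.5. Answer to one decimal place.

TBW = 0.5 · 45 = 22.5 L
Free water deficit = TBW · (Na/140 − 1)
= 22.5 · (168/140 − 1)
= 22.5 · 0.2
= 4.5 L

4.5 L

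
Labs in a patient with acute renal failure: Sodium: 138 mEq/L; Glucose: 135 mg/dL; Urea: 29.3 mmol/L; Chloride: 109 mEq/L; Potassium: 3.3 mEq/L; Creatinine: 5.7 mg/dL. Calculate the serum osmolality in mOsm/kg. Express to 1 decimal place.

312.8 mOsm/kg

Calculated osmolality = 2·Na + glucose/18 + urea
= 2·138 + 135/18 + 29.3
= 276 + 7.50 + 29.30
= 312.8 mOsm/kg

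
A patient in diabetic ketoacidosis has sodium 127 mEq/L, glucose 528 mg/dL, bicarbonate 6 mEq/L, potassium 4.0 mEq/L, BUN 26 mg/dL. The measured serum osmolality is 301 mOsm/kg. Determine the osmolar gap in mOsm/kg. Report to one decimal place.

8.4 mOsm/kg

Calculated osmolality = 2·Na + glucose/18 + BUN/2.8
= 2·127 + 528/18 + 26/2.8
= 254 + 29.33 + 9.29
= 292.62 mOsm/kg ≈ 292.6 mOsm/kg
Osmolar gap = measured − calculated = 301 − 292.6 = 8.4 mOsm/kg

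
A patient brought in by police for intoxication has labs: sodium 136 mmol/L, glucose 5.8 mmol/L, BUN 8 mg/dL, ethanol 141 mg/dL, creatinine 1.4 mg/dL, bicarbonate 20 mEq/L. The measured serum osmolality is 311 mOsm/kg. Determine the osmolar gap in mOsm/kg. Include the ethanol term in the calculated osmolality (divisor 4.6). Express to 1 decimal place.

-0.3 mOsm/kg

Calculated osmolality = 2·Na + glucose + BUN/2.8 + ethanol/4.6
= 2·136 + 5.8 + 8/2.8 + 141/4.6
= 272 + 5.80 + 2.86 + 30.65
= 311.31 mOsm/kg ≈ 311.3 mOsm/kg
Osmolar gap = measured − calculated = 311 − 311.3 = -0.3 mOsm/kg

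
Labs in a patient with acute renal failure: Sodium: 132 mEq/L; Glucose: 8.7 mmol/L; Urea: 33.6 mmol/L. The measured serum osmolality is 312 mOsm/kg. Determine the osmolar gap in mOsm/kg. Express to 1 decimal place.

5.7 mOsm/kg

Calculated osmolality = 2·Na + glucose + urea
= 2·132 + 8.7 + 33.6
= 264 + 8.70 + 33.60
= 306.3 mOsm/kg ≈ 306.3 mOsm/kg
Osmolar gap = measured − calculated = 312 − 306.3 = 5.7 mOsm/kg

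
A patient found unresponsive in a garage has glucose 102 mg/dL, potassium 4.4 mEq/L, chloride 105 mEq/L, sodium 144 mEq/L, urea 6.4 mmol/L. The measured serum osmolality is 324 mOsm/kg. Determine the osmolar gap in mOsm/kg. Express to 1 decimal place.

23.9 mOsm/kg

Calculated osmolality = 2·Na + glucose/18 + urea
= 2·144 + 102/18 + 6.4
= 288 + 5.67 + 6.40
= 300.07 mOsm/kg ≈ 300.1 mOsm/kg
Osmolar gap = measured − calculated = 324 − 300.1 = 23.9 mOsm/kg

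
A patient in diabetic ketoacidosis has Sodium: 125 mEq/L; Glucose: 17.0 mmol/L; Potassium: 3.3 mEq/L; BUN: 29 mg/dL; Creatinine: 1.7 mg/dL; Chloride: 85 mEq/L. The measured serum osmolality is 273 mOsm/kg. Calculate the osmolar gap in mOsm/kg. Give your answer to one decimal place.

Calculated osmolality = 2·Na + glucose + BUN/2.8
= 2·125 + 17 + 29/2.8
= 250 + 17 + 10.36
= 277.36 mOsm/kg ≈ 277.4 mOsm/kg
Osmolar gap = measured − calculated = 273 − 277.4 = -4.4 mOsm/kg

-4.4 mOsm/kg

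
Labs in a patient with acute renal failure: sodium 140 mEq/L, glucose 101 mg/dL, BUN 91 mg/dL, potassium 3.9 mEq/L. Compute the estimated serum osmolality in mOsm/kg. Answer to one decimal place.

318.1 mOsm/kg

Calculated osmolality = 2·Na + glucose/18 + BUN/2.8
= 2·140 + 101/18 + 91/2.8
= 280 + 5.61 + 32.50
= 318.11 mOsm/kg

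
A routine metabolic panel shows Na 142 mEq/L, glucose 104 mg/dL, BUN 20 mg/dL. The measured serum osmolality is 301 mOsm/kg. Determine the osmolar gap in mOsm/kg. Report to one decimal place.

4.1 mOsm/kg

Calculated osmolality = 2·Na + glucose/18 + BUN/2.8
= 2·142 + 104/18 + 20/2.8
= 284 + 5.78 + 7.14
= 296.92 mOsm/kg ≈ 296.9 mOsm/kg
Osmolar gap = measured − calculated = 301 − 296.9 = 4.1 mOsm/kg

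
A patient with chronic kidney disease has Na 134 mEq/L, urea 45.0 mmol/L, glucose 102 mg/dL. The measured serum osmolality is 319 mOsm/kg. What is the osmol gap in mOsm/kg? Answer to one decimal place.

0.3 mOsm/kg

Calculated osmolality = 2·Na + glucose/18 + urea
= 2·134 + 102/18 + 45
= 268 + 5.67 + 45
= 318.67 mOsm/kg ≈ 318.7 mOsm/kg
Osmolar gap = measured − calculated = 319 − 318.7 = 0.3 mOsm/kg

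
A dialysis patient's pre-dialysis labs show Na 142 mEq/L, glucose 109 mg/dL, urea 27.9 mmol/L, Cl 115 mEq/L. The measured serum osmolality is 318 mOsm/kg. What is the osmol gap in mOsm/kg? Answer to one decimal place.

Calculated osmolality = 2·Na + glucose/18 + urea
= 2·142 + 109/18 + 27.9
= 284 + 6.06 + 27.90
= 317.96 mOsm/kg ≈ 318.0 mOsm/kg
Osmolar gap = measured − calculated = 318 − 318.0 = 0.0 mOsm/kg

0.0 mOsm/kg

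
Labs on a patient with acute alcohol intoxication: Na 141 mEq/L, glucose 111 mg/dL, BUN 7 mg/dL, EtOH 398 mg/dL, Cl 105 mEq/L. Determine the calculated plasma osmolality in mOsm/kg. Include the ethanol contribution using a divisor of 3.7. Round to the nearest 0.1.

Calculated osmolality = 2·Na + glucose/18 + BUN/2.8 + ethanol/3.7
= 2·141 + 111/18 + 7/2.8 + 398/3.7
= 282 + 6.17 + 2.50 + 107.57
= 398.24 mOsm/kg

398.2 mOsm/kg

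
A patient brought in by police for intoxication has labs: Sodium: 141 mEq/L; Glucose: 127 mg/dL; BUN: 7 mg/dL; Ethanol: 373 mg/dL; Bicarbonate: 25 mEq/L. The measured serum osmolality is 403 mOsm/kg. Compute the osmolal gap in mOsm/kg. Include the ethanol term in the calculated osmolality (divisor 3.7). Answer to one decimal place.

10.6 mOsm/kg

Calculated osmolality = 2·Na + glucose/18 + BUN/2.8 + ethanol/3.7
= 2·141 + 127/18 + 7/2.8 + 373/3.7
= 282 + 7.06 + 2.50 + 100.81
= 392.37 mOsm/kg ≈ 392.4 mOsm/kg
Osmolar gap = measured − calculated = 403 − 392.4 = 10.6 mOsm/kg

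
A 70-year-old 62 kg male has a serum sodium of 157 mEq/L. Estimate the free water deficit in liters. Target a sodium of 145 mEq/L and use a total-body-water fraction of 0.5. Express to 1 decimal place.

TBW = 0.5 · 62 = 31 L
Free water deficit = TBW · (Na/145 − 1)
= 31 · (157/145 − 1)
= 31 · 0.0828
= 2.57 L

2.6 L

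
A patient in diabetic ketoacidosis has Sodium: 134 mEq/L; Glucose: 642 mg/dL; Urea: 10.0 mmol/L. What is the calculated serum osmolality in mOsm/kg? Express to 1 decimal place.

313.7 mOsm/kg

Calculated osmolality = 2·Na + glucose/18 + urea
= 2·134 + 642/18 + 10
= 268 + 35.67 + 10
= 313.67 mOsm/kg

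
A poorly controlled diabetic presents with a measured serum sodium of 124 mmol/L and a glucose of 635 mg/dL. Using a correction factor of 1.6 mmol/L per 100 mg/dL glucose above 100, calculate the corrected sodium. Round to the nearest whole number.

Corrected Na = measured Na + 1.6 · (glucose − 100)/100
= 124 + 1.6 · (635 − 100)/100
= 124 + 8.6
= 132.6 mmol/L

133 mmol/L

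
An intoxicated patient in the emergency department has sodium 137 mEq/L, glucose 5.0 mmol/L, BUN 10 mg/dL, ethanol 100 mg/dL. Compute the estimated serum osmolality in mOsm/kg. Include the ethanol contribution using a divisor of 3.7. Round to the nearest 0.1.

Calculated osmolality = 2·Na + glucose + BUN/2.8 + ethanol/3.7
= 2·137 + 5 + 10/2.8 + 100/3.7
= 274 + 5 + 3.57 + 27.03
= 309.6 mOsm/kg

309.6 mOsm/kg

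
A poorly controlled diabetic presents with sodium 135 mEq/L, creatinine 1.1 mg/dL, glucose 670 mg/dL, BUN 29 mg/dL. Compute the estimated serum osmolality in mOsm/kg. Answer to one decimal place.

317.6 mOsm/kg

Calculated osmolality = 2·Na + glucose/18 + BUN/2.8
= 2·135 + 670/18 + 29/2.8
= 270 + 37.22 + 10.36
= 317.58 mOsm/kg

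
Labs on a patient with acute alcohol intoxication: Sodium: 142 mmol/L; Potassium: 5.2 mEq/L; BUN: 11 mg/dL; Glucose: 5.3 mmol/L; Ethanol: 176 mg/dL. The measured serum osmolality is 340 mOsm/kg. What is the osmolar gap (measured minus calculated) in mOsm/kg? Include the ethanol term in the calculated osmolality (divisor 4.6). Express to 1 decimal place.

Calculated osmolality = 2·Na + glucose + BUN/2.8 + ethanol/4.6
= 2·142 + 5.3 + 11/2.8 + 176/4.6
= 284 + 5.30 + 3.93 + 38.26
= 331.49 mOsm/kg ≈ 331.5 mOsm/kg
Osmolar gap = measured − calculated = 340 − 331.5 = 8.5 mOsm/kg

8.5 mOsm/kg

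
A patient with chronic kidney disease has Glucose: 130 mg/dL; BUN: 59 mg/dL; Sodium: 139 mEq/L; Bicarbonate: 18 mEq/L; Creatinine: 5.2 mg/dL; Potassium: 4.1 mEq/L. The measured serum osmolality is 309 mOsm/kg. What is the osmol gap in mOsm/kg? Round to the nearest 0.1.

2.7 mOsm/kg

Calculated osmolality = 2·Na + glucose/18 + BUN/2.8
= 2·139 + 130/18 + 59/2.8
= 278 + 7.22 + 21.07
= 306.29 mOsm/kg ≈ 306.3 mOsm/kg
Osmolar gap = measured − calculated = 309 − 306.3 = 2.7 mOsm/kg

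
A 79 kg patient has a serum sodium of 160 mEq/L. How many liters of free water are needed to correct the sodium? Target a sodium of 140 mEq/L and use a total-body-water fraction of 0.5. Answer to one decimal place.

TBW = 0.5 · 79 = 39.5 L
Free water deficit = TBW · (Na/140 − 1)
= 39.5 · (160/140 − 1)
= 39.5 · 0.1429
= 5.64 L

5.6 L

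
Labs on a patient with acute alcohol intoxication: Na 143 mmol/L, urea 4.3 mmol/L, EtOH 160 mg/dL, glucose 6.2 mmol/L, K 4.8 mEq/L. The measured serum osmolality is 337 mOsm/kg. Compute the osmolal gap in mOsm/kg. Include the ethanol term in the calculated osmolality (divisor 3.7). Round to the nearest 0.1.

-2.7 mOsm/kg

Calculated osmolality = 2·Na + glucose + urea + ethanol/3.7
= 2·143 + 6.2 + 4.3 + 160/3.7
= 286 + 6.20 + 4.30 + 43.24
= 339.74 mOsm/kg ≈ 339.7 mOsm/kg
Osmolar gap = measured − calculated = 337 − 339.7 = -2.7 mOsm/kg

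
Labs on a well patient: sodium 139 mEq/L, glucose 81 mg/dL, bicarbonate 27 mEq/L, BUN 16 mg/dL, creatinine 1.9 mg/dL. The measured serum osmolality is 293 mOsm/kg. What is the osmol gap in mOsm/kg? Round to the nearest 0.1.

Calculated osmolality = 2·Na + glucose/18 + BUN/2.8
= 2·139 + 81/18 + 16/2.8
= 278 + 4.50 + 5.71
= 288.21 mOsm/kg ≈ 288.2 mOsm/kg
Osmolar gap = measured − calculated = 293 − 288.2 = 4.8 mOsm/kg

4.8 mOsm/kg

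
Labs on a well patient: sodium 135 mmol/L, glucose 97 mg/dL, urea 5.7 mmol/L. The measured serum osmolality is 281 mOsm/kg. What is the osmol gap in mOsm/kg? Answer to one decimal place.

Calculated osmolality = 2·Na + glucose/18 + urea
= 2·135 + 97/18 + 5.7
= 270 + 5.39 + 5.70
= 281.09 mOsm/kg ≈ 281.1 mOsm/kg
Osmolar gap = measured − calculated = 281 − 281.1 = -0.1 mOsm/kg

-0.1 mOsm/kg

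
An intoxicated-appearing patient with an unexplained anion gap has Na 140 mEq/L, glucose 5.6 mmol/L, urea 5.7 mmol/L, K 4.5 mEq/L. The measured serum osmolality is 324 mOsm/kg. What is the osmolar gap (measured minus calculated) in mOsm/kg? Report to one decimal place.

Calculated osmolality = 2·Na + glucose + urea
= 2·140 + 5.6 + 5.7
= 280 + 5.60 + 5.70
= 291.3 mOsm/kg ≈ 291.3 mOsm/kg
Osmolar gap = measured − calculated = 324 − 291.3 = 32.7 mOsm/kg

32.7 mOsm/kg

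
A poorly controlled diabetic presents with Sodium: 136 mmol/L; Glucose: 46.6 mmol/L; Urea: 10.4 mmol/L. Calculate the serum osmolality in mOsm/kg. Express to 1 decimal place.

329.0 mOsm/kg

Calculated osmolality = 2·Na + glucose + urea
= 2·136 + 46.6 + 10.4
= 272 + 46.60 + 10.40
= 329 mOsm/kg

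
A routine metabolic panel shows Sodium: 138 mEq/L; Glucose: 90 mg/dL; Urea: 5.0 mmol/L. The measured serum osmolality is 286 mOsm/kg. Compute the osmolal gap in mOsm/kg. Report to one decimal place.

0.0 mOsm/kg

Calculated osmolality = 2·Na + glucose/18 + urea
= 2·138 + 90/18 + 5
= 276 + 5 + 5
= 286 mOsm/kg ≈ 286.0 mOsm/kg
Osmolar gap = measured − calculated = 286 − 286.0 = 0.0 mOsm/kg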